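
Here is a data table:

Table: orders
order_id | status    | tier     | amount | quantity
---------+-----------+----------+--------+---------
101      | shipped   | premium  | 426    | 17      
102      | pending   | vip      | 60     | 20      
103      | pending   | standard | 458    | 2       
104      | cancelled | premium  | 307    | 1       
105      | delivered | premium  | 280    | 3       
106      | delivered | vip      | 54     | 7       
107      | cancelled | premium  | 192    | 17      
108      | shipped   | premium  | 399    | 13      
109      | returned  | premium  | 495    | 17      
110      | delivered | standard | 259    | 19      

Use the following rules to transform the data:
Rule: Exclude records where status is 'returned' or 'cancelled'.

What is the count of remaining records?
7

Step 1: Count records to exclude
  - 1 (returned) + 2 (cancelled) = 3 records
Step 2: Total records: 10
Step 3: Remaining = 10 - 3 = 7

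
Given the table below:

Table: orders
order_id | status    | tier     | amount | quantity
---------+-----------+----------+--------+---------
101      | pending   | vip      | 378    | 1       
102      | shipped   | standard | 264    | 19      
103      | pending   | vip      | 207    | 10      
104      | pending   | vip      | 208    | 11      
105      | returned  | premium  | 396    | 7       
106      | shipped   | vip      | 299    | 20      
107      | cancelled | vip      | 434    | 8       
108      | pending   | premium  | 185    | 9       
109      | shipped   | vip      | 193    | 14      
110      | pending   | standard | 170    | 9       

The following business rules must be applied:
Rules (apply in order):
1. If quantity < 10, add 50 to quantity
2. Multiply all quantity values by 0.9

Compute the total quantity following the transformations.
322.2

Step 1: Apply Rule 1 - Add 50 to records with quantity < 10
  - 5 records affected: 34 + (5 × 50) = 284
  - Unaffected records: 74
  - Sum after Rule 1: 358
Step 2: Apply Rule 2 - Multiply all by 0.9
  - 358 × 0.9 = 322.2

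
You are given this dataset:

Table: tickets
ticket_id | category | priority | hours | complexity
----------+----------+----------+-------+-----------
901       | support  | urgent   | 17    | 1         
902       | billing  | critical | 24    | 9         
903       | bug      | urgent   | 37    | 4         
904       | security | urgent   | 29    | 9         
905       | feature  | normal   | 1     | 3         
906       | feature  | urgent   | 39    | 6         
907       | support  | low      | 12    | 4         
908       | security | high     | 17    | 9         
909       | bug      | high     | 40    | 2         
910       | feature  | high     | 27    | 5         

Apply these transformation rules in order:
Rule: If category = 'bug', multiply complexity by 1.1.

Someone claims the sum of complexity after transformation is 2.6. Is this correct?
No, the correct result is 52.6.

Step 1: Calculate the correct sum after transformation
Step 2: Apply multiplier 1.1 to records where category = 'bug'
Step 3: Correct result = 52.6
Step 4: Claimed result = 2.6
Step 5: 52.6 ≠ 2.6
Conclusion: The claimed result is incorrect. The correct answer is 52.6.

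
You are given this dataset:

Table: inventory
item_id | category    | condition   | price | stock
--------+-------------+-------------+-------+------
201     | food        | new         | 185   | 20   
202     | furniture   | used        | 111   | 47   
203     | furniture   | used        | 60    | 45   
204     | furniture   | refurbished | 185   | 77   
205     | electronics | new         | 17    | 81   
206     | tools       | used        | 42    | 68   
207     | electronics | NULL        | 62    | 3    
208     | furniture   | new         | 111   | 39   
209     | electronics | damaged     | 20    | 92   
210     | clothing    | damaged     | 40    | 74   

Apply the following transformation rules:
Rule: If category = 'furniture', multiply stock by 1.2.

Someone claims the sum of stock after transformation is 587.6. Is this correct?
Yes, the result is correct.

Step 1: Calculate the correct sum after transformation
Step 2: Apply multiplier 1.2 to records where category = 'furniture'
Step 3: Correct result = 587.6
Step 4: Claimed result = 587.6
Step 5: 587.6 = 587.6 ✓
Conclusion: The claimed result is correct.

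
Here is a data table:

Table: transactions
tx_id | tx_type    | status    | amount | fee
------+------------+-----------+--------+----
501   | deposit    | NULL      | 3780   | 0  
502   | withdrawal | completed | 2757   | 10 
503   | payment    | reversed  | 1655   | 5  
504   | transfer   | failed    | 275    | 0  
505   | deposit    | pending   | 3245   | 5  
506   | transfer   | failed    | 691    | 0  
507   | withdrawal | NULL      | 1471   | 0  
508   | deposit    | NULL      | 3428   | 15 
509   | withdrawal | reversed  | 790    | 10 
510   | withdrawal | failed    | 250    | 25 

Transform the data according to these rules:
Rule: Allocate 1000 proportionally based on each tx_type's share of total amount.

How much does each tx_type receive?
deposit: 569.89, payment: 90.23, transfer: 52.67, withdrawal: 287.21

Step 1: Calculate total amount = 18342
Step 2: Calculate each tx_type's proportion:
  deposit: 10453/18342 = 56.99% → 569.89
  payment: 1655/18342 = 9.02% → 90.23
  transfer: 966/18342 = 5.27% → 52.67
  withdrawal: 5268/18342 = 28.72% → 287.21
Step 3: Verify: sum of allocations ≈ 1000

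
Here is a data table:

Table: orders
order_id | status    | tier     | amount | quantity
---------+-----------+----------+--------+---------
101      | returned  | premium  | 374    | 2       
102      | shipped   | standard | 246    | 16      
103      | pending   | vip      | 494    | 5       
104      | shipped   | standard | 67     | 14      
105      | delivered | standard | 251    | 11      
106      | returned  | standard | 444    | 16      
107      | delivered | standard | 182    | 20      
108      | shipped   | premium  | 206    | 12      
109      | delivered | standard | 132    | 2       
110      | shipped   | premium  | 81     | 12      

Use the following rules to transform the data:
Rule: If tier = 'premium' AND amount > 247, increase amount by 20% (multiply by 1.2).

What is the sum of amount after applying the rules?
2551.8

Step 1: Find records where tier = 'premium' AND amount > 247
Step 2: 1 records match, summing to 374
Step 3: After multiplier: 374 × 1.2 = 448.8
Step 4: Unaffected records sum: 2103
Step 5: Final sum = 448.8 + 2103 = 2551.8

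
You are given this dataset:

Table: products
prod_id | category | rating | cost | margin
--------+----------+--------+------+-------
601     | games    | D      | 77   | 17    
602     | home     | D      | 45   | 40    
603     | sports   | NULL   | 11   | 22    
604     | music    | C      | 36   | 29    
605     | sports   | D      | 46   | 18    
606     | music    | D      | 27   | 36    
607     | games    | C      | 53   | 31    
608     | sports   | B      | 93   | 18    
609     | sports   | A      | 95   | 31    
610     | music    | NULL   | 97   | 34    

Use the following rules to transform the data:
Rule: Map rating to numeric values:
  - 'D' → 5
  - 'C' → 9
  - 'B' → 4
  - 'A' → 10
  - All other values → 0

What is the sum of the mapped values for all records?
52

Step 1: Apply mapping to each record
Step 2: Count by status:
  'D': 4 records × 5 = 20
  'C': 2 records × 9 = 18
  'B': 1 records × 4 = 4
  'A': 1 records × 10 = 10
Step 3: Sum all mapped values = 52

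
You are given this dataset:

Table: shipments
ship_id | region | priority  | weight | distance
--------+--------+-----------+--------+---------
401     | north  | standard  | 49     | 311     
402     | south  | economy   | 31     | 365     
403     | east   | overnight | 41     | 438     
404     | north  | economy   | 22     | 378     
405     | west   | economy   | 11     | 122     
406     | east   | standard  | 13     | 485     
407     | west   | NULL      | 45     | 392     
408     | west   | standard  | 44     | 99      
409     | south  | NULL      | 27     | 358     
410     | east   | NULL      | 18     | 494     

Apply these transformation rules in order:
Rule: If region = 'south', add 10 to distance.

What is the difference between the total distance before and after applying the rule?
20

Step 1: Original sum of distance = 3442
Step 2: 2 records have region = 'south'
Step 3: Each affected record changes by 10
Step 4: Total change = 2 × 10 = 20
Step 5: New sum = 3442 + 20 = 3462
Step 6: Difference = |3462 - 3442| = 20
        (Sum increased by 20)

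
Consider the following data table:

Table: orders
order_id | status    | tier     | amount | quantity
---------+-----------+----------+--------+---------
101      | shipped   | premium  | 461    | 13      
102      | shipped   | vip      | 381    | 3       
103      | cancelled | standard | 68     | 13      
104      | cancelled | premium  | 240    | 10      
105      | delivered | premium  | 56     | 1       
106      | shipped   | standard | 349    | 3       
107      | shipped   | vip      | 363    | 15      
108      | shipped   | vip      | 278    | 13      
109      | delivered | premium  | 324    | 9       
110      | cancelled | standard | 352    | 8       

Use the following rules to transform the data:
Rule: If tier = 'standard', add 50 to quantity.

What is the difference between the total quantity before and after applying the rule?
150

Step 1: Original sum of quantity = 88
Step 2: 3 records have tier = 'standard'
Step 3: Each affected record changes by 50
Step 4: Total change = 3 × 50 = 150
Step 5: New sum = 88 + 150 = 238
Step 6: Difference = |238 - 88| = 150
        (Sum increased by 150)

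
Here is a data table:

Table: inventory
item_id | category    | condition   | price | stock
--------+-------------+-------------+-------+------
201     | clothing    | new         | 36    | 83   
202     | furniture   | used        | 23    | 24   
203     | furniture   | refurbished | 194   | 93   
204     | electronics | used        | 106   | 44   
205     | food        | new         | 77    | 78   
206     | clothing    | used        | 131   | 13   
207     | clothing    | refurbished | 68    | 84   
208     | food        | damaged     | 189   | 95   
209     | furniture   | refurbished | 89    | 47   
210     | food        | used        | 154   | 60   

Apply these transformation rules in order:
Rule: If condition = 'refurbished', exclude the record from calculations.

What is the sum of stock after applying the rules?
397

Step 1: Identify records where condition = 'refurbished'
Step 2: The excluded records sum to 224
Step 3: Original total stock = 621
Step 4: Remaining total = 621 - 224 = 397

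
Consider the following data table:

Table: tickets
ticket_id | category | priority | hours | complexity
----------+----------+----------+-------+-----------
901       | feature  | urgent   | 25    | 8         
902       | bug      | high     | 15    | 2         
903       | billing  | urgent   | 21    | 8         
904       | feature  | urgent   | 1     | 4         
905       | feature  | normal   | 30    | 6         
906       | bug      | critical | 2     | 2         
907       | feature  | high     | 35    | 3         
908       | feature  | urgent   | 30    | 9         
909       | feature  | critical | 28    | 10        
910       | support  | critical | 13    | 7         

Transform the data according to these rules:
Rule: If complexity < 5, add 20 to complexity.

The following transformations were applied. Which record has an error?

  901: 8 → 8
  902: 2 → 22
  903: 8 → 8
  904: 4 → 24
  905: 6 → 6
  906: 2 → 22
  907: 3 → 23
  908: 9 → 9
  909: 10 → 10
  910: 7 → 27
Record 910 has an error. The correct transformed value should be 7, not 27.

Step 1: Check each record against the rule
Step 2: Record 910 has complexity = 7
Step 3: Since 7 >= 5, the bonus should not have been applied
Step 4: Correct value = 7, but claimed value = 27
Conclusion: Record 910 has the error.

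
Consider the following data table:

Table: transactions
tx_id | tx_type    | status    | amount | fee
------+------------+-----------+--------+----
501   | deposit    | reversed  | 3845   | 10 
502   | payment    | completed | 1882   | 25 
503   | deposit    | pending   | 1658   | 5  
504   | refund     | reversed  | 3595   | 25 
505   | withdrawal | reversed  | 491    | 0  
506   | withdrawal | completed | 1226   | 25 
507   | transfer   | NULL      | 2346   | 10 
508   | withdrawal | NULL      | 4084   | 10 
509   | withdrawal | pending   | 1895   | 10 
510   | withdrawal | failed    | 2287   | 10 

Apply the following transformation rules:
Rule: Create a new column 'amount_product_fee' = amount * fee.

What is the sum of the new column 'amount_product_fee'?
320435

Step 1: For each record, compute amount * fee
Example calculations:
  3845 * 10 = 38450
  1882 * 25 = 47050
  1658 * 5 = 8290
  ...
Step 2: Sum all derived values
Step 3: Total = 320435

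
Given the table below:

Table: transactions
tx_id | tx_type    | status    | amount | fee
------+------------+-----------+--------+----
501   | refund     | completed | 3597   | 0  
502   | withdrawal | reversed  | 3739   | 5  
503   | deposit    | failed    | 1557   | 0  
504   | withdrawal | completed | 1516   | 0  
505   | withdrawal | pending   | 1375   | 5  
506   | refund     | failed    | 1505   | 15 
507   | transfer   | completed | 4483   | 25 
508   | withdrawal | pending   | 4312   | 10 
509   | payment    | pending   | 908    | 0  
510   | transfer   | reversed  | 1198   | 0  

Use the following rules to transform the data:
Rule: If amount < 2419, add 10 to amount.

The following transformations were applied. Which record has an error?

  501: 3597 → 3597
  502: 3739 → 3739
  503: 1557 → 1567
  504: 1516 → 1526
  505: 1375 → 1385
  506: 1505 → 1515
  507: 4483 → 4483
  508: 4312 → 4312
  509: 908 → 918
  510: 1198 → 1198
Record 510 has an error. The correct transformed value should be 1208, not 1198.

Step 1: Check each record against the rule
Step 2: Record 510 has amount = 1198
Step 3: Since 1198 < 2419, the bonus should have been applied
Step 4: Correct value = 1208, but claimed value = 1198
Conclusion: Record 510 has the error.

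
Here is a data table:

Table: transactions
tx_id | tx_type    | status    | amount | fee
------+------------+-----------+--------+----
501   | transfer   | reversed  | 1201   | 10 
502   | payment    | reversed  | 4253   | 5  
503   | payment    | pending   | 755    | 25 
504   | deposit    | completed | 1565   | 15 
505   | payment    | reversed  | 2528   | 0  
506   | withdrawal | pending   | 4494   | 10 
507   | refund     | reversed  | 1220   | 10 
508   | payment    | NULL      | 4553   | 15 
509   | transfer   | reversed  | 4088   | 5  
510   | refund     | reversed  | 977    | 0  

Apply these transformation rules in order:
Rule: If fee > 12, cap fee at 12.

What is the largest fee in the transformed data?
12

Step 1: Original maximum fee = 25
Step 2: Apply cap at 12
Step 3: 3 records had fee > 12 and were capped
Step 4: Maximum after transformation = 12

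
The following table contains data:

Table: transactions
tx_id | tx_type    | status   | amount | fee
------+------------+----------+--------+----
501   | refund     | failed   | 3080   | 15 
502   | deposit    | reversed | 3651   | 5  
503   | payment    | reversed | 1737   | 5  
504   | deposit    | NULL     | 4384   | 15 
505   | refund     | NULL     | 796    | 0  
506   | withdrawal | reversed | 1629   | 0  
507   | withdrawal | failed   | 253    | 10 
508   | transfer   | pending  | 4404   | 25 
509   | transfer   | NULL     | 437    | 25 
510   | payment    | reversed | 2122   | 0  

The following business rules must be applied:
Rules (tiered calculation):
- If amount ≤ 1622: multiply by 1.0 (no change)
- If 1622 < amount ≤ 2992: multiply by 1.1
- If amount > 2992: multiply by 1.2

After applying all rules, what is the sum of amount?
26145.6

Step 1: Tier 1 (amount ≤ 1622): 3 records, sum = 1486 × 1.0 = 1486.0
Step 2: Tier 2 (1622 < amount ≤ 2992): 3 records, sum = 5488 × 1.1 = 6036.8
Step 3: Tier 3 (amount > 2992): 4 records, sum = 15519 × 1.2 = 18622.8
Step 4: Final sum = 1486.0 + 6036.8 + 18622.8 = 26145.6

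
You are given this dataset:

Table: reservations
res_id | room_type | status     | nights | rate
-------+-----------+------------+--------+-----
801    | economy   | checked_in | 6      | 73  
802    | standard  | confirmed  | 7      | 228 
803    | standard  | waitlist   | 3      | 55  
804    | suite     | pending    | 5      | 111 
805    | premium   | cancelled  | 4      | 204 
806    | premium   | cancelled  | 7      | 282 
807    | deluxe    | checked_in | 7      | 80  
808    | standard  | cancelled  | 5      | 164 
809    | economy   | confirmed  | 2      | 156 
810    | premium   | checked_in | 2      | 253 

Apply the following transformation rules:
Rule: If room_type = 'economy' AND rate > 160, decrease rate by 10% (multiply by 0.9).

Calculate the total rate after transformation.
1606

Step 1: Find records where room_type = 'economy' AND rate > 160
Step 2: 0 records match, summing to 0
Step 3: After multiplier: 0 × 0.9 = 0.0
Step 4: Unaffected records sum: 1606
Step 5: Final sum = 0.0 + 1606 = 1606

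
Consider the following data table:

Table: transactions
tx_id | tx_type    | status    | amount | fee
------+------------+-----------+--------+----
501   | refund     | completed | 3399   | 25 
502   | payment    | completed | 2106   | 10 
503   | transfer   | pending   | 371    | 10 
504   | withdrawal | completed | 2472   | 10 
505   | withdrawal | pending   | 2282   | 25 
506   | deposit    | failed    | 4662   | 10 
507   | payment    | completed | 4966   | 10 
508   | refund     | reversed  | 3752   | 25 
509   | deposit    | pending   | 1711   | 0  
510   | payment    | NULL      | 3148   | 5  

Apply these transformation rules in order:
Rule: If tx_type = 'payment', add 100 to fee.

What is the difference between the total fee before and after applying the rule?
300

Step 1: Original sum of fee = 130
Step 2: 3 records have tx_type = 'payment'
Step 3: Each affected record changes by 100
Step 4: Total change = 3 × 100 = 300
Step 5: New sum = 130 + 300 = 430
Step 6: Difference = |430 - 130| = 300
        (Sum increased by 300)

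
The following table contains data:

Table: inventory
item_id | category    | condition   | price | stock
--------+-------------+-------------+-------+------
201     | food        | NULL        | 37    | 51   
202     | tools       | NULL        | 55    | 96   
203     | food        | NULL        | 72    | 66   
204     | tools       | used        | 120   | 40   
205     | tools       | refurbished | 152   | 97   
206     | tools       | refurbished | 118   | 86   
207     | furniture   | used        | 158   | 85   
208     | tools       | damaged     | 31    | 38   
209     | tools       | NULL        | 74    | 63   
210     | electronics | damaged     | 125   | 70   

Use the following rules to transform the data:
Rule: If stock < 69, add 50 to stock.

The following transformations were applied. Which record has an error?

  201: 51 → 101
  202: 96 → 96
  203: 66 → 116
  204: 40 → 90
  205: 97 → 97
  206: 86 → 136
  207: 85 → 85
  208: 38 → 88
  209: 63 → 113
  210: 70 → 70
Record 206 has an error. The correct transformed value should be 86, not 136.

Step 1: Check each record against the rule
Step 2: Record 206 has stock = 86
Step 3: Since 86 >= 69, the bonus should not have been applied
Step 4: Correct value = 86, but claimed value = 136
Conclusion: Record 206 has the error.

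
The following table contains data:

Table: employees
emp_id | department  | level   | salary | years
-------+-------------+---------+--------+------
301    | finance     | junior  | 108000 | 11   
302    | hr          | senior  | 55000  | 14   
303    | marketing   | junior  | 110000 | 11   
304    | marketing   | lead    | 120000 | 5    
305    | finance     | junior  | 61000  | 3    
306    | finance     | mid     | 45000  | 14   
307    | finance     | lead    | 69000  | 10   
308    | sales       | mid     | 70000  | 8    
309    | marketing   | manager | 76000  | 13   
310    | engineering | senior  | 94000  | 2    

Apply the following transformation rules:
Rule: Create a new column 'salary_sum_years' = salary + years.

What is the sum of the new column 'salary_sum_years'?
808091

Step 1: For each record, compute salary + years
Example calculations:
  108000 + 11 = 108011
  55000 + 14 = 55014
  110000 + 11 = 110011
  ...
Step 2: Sum all derived values
Step 3: Total = 808091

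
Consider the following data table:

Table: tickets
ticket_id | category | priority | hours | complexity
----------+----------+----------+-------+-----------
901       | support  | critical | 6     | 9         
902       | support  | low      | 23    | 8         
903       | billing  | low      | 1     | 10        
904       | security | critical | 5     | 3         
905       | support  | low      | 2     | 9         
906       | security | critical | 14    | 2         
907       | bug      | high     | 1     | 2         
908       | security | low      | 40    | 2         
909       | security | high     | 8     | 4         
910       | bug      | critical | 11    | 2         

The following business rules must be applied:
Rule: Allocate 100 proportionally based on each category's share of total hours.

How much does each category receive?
billing: 0.9, bug: 10.81, security: 60.36, support: 27.93

Step 1: Calculate total hours = 111
Step 2: Calculate each category's proportion:
  billing: 1/111 = 0.90% → 0.9
  bug: 12/111 = 10.81% → 10.81
  security: 67/111 = 60.36% → 60.36
  support: 31/111 = 27.93% → 27.93
Step 3: Verify: sum of allocations ≈ 100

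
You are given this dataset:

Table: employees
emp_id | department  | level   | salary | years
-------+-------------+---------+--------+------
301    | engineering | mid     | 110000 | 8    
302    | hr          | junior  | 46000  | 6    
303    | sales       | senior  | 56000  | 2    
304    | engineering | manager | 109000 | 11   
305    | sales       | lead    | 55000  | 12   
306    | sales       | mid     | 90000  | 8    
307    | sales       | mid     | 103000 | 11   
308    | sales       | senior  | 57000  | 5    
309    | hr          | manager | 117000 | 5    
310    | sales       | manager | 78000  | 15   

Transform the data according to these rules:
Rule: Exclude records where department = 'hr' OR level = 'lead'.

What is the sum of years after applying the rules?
60

Step 1: Find records where department = 'hr' OR level = 'lead'
Step 2: 3 records match, summing to 23
Step 3: Original sum: 83
Step 4: Remaining sum = 83 - 23 = 60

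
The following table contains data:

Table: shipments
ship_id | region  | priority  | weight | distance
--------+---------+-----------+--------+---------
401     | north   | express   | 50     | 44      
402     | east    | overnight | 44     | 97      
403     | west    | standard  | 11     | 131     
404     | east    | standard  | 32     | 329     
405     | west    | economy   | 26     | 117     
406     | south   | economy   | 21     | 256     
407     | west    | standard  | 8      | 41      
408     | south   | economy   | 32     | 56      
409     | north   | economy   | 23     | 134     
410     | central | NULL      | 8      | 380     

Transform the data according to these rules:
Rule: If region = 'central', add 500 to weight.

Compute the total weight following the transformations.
755

Step 1: Count records where region = 'central': 1
Step 2: Total bonus added: 1 × 500 = 500
Step 3: Original sum of weight: 255
Step 4: Final sum = 255 + 500 = 755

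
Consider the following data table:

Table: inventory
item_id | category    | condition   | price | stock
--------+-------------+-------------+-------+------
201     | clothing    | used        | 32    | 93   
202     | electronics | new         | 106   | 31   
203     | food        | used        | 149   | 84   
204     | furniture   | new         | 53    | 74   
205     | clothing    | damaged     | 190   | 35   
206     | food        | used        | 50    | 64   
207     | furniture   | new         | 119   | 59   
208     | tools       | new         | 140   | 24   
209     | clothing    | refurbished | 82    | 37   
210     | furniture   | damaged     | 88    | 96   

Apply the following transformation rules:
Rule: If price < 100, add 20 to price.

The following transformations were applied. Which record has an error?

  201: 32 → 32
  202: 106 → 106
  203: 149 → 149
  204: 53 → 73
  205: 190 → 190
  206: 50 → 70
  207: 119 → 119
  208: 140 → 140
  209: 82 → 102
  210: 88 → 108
Record 201 has an error. The correct transformed value should be 52, not 32.

Step 1: Check each record against the rule
Step 2: Record 201 has price = 32
Step 3: Since 32 < 100, the bonus should have been applied
Step 4: Correct value = 52, but claimed value = 32
Conclusion: Record 201 has the error.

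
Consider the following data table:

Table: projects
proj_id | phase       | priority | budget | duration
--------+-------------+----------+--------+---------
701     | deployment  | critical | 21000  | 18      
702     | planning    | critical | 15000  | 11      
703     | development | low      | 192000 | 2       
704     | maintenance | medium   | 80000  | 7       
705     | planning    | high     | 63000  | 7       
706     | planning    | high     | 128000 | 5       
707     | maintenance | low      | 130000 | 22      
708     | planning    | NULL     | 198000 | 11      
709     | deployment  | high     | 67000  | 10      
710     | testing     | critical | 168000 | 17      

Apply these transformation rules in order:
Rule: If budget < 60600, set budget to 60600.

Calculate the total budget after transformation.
1147200

Step 1: 2 records have budget < 60600
Step 2: These records originally summed to 36000
Step 3: After setting to minimum: 2 × 60600 = 121200
Step 4: Unaffected records sum: 1026000
Step 5: Final sum = 121200 + 1026000 = 1147200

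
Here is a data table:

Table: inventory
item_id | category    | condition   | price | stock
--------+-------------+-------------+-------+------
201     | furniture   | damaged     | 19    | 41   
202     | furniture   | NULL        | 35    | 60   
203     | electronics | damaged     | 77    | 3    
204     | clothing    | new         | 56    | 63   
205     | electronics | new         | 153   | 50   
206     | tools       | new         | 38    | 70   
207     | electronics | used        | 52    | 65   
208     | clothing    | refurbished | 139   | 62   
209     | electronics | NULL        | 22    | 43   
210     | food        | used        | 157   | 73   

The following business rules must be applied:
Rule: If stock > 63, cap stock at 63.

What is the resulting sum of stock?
511

Step 1: 3 records have stock > 63
Step 2: These records originally summed to 208
Step 3: After capping: 3 × 63 = 189
Step 4: Unaffected records sum: 322
Step 5: Final sum = 189 + 322 = 511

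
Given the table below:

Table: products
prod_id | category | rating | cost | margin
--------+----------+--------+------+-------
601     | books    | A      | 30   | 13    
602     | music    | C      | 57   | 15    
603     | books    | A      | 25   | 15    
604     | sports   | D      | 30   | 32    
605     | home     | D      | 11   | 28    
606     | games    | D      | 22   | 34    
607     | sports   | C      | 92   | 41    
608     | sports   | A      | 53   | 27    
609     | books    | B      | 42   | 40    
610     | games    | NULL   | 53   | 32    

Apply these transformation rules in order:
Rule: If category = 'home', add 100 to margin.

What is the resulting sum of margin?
377

Step 1: Count records where category = 'home': 1
Step 2: Total bonus added: 1 × 100 = 100
Step 3: Original sum of margin: 277
Step 4: Final sum = 277 + 100 = 377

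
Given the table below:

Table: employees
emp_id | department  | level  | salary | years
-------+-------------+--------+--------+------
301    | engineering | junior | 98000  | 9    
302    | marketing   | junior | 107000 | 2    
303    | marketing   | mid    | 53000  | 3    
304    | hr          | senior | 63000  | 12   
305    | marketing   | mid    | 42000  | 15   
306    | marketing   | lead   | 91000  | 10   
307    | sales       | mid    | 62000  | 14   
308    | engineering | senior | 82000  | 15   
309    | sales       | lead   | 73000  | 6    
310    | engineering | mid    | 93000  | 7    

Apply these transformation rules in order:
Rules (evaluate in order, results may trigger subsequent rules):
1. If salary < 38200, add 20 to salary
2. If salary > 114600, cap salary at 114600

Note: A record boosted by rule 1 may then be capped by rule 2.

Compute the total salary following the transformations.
764000

Step 1: Apply rule 1 to records with salary < 38200
  - 0 records get bonus of 20
  - Of these, 0 records then exceed 114600 and get capped
Step 2: Apply rule 2 to records with salary > 114600
  - 0 records (original) are capped
Step 3: Calculate final sum = 764000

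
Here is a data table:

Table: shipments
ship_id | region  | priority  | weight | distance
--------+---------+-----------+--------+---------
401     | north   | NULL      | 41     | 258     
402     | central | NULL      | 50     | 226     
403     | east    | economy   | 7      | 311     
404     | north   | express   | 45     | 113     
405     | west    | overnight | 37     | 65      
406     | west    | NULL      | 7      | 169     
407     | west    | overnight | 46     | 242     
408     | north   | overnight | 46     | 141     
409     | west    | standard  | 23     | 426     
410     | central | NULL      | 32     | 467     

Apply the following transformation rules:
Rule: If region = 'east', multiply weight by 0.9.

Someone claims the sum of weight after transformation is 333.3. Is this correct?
Yes, the result is correct.

Step 1: Calculate the correct sum after transformation
Step 2: Apply multiplier 0.9 to records where region = 'east'
Step 3: Correct result = 333.3
Step 4: Claimed result = 333.3
Step 5: 333.3 = 333.3 ✓
Conclusion: The claimed result is correct.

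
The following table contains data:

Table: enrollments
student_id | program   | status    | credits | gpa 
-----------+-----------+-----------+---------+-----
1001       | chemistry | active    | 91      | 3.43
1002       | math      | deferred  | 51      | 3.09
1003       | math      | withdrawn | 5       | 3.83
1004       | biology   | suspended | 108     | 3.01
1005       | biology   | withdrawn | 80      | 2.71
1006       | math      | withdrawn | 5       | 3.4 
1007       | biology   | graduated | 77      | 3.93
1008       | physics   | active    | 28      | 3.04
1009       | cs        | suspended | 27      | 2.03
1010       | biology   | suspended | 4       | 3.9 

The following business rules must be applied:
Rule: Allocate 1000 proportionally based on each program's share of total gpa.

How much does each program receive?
biology: 418.6, chemistry: 105.96, cs: 62.71, math: 318.81, physics: 93.91

Step 1: Calculate total gpa = 32.37
Step 2: Calculate each program's proportion:
  biology: 13.55/32.37 = 41.86% → 418.6
  chemistry: 3.43/32.37 = 10.60% → 105.96
  cs: 2.03/32.37 = 6.27% → 62.71
  math: 10.32/32.37 = 31.88% → 318.81
  physics: 3.04/32.37 = 9.39% → 93.91
Step 3: Verify: sum of allocations ≈ 1000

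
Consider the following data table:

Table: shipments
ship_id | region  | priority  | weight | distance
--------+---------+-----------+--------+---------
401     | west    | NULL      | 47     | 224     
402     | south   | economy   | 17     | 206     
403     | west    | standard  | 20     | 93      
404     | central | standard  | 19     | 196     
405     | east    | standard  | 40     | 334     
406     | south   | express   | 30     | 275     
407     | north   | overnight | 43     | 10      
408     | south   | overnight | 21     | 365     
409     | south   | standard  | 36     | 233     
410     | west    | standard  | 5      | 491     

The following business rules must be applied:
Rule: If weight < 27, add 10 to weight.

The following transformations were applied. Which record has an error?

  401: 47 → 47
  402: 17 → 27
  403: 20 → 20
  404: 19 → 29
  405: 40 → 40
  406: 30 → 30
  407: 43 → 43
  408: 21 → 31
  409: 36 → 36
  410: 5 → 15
Record 403 has an error. The correct transformed value should be 30, not 20.

Step 1: Check each record against the rule
Step 2: Record 403 has weight = 20
Step 3: Since 20 < 27, the bonus should have been applied
Step 4: Correct value = 30, but claimed value = 20
Conclusion: Record 403 has the error.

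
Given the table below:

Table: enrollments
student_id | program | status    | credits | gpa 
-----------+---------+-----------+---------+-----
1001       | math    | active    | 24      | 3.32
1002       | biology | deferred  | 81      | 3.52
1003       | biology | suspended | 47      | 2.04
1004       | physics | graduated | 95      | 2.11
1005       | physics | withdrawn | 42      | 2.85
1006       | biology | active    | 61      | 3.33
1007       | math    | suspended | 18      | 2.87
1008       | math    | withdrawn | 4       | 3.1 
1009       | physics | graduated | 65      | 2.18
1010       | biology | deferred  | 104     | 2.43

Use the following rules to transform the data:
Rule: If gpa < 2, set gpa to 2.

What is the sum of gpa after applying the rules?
27.75

Step 1: 0 records have gpa < 2
Step 2: These records originally summed to 0
Step 3: After setting to minimum: 0 × 2 = 0
Step 4: Unaffected records sum: 27.75
Step 5: Final sum = 0 + 27.75 = 27.75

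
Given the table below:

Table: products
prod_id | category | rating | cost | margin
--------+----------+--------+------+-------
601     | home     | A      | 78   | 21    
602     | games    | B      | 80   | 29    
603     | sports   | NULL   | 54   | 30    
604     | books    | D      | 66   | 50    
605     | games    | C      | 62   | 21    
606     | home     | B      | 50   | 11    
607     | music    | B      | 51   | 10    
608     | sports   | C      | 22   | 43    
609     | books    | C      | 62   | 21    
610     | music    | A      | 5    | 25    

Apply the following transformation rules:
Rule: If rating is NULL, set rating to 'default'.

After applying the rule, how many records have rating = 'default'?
1

Step 1: Count records where rating IS NULL
Step 2: Found 1 records with NULL rating
Step 3: These records will have rating set to 'default'
Step 4: Records already having rating = 'default': 0
Step 5: Answer: 1 + 0 = 1 records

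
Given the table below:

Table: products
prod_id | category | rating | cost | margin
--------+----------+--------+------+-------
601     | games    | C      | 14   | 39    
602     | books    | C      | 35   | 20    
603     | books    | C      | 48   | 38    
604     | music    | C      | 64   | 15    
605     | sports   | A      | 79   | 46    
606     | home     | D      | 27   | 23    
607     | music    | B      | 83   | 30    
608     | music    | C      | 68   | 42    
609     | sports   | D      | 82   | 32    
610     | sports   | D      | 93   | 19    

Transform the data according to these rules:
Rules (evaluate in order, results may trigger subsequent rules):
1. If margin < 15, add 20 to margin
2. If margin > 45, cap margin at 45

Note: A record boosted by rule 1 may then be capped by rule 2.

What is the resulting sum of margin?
303

Step 1: Apply rule 1 to records with margin < 15
  - 0 records get bonus of 20
  - Of these, 0 records then exceed 45 and get capped
Step 2: Apply rule 2 to records with margin > 45
  - 1 records (original) are capped
Step 3: Calculate final sum = 303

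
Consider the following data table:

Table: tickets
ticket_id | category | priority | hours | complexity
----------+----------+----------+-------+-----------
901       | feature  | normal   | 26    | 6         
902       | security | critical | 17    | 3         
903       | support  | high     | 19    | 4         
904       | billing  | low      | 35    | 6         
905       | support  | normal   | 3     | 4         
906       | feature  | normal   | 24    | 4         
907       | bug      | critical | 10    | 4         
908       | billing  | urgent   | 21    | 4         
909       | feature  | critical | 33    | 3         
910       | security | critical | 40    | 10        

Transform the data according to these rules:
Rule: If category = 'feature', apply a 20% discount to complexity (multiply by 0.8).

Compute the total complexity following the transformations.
45.4

Step 1: Records with category = 'feature' have total complexity = 13
Step 2: Apply multiplier: 13 × 0.8 = 10.4
Step 3: Other records total: 35
Step 4: Final sum = 10.4 + 35 = 45.4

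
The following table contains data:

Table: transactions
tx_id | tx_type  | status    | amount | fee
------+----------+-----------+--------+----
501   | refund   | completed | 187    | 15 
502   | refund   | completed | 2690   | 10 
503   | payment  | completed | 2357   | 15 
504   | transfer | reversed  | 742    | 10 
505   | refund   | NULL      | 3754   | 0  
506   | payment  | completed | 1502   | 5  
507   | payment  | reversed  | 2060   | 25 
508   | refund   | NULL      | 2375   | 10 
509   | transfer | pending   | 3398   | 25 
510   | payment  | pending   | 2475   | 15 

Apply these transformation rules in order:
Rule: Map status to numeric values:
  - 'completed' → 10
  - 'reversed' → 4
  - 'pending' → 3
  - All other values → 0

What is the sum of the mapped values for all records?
54

Step 1: Apply mapping to each record
Step 2: Count by status:
  'completed': 4 records × 10 = 40
  'reversed': 2 records × 4 = 8
  'pending': 2 records × 3 = 6
Step 3: Sum all mapped values = 54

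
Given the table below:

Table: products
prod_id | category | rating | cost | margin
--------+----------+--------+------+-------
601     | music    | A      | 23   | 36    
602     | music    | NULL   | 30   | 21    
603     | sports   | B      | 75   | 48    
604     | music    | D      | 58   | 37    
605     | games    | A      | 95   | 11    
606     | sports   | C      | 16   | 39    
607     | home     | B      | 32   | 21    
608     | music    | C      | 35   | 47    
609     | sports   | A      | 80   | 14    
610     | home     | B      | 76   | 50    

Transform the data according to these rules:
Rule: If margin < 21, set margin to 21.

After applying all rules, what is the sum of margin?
341

Step 1: 2 records have margin < 21
Step 2: These records originally summed to 25
Step 3: After setting to minimum: 2 × 21 = 42
Step 4: Unaffected records sum: 299
Step 5: Final sum = 42 + 299 = 341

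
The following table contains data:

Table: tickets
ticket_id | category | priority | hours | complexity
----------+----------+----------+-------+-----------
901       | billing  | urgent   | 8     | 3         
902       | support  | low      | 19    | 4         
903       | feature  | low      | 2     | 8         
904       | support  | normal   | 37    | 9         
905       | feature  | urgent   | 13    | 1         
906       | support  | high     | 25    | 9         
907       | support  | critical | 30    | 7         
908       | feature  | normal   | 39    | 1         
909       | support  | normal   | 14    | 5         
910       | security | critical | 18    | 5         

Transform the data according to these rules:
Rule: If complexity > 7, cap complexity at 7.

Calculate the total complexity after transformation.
47

Step 1: 3 records have complexity > 7
Step 2: These records originally summed to 26
Step 3: After capping: 3 × 7 = 21
Step 4: Unaffected records sum: 26
Step 5: Final sum = 21 + 26 = 47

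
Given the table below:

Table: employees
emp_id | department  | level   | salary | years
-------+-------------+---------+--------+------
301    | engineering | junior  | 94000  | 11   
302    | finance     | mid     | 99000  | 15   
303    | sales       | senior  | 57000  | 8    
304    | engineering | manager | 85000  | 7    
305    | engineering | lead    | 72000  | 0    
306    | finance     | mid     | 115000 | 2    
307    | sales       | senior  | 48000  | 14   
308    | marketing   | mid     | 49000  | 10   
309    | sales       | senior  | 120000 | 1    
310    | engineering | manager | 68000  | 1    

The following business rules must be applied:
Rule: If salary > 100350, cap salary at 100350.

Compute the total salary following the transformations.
772700

Step 1: 2 records have salary > 100350
Step 2: These records originally summed to 235000
Step 3: After capping: 2 × 100350 = 200700
Step 4: Unaffected records sum: 572000
Step 5: Final sum = 200700 + 572000 = 772700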